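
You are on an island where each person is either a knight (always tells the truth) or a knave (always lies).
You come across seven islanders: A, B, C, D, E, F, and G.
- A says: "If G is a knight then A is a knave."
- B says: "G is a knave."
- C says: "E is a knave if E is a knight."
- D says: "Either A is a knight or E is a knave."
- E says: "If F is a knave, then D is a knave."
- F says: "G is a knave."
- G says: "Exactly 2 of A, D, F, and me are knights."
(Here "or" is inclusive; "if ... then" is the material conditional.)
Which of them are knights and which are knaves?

A is a knight, B is a knight, C is a knave, D is a knight, E is a knight, F is a knight, and G is a knave.

Since A is a knight, "if G is a knight then A is a knave" needs to be true, which holds.
B is a knight, and the claim "G is a knave" is indeed true.
C is a knave; "E is a knave if E is a knight" is False, as required.
Since D is a knight, "either A is a knight or E is a knave" needs to be true, which holds.
E is a knight, so "if F is a knave, then D is a knave" must be true — and it is.
As a knight, F's statement "G is a knave" should be true; it is.
Since G is a knave, "exactly 2 of A, D, F, and me are knights" needs to be False, which holds.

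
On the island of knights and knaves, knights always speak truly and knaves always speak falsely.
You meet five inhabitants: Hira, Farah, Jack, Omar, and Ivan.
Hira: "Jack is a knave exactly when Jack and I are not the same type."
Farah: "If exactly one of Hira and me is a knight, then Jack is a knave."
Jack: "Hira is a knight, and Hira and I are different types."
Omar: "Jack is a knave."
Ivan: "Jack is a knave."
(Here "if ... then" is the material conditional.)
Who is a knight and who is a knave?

Knights: Farah, Omar, and Ivan. Knaves: Hira and Jack.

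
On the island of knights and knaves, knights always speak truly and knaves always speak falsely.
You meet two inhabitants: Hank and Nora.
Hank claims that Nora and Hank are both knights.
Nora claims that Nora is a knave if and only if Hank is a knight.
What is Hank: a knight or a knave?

Consistent assignments: {Hank=knave, Nora=knight}; {Hank=knave, Nora=knave}
In every consistent assignment, Hank is a knave.

Hank is a knave.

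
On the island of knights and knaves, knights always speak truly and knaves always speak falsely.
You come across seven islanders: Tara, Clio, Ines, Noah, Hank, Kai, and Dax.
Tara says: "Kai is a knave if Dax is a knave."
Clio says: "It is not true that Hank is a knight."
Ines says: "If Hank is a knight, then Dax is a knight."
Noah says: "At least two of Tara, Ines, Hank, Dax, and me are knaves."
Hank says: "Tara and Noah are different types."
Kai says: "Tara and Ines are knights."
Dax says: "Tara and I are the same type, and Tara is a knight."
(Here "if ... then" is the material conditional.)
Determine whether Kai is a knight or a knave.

Consistent assignments: {Tara=knight, Clio=knave, Ines=knight, Noah=knave, Hank=knight, Kai=knight, Dax=knight}
In every consistent assignment, Kai is a knight.

Kai is a knight.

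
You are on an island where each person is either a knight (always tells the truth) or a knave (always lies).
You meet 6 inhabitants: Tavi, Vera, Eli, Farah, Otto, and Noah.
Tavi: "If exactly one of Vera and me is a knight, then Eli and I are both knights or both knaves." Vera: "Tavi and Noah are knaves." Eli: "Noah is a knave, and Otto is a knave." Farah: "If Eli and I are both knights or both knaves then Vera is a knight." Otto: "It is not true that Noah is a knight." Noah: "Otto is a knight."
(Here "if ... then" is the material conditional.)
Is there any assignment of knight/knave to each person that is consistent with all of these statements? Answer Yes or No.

No

Checking all 64 assignments, each has at least one speaker whose statement's truth value contradicts their type.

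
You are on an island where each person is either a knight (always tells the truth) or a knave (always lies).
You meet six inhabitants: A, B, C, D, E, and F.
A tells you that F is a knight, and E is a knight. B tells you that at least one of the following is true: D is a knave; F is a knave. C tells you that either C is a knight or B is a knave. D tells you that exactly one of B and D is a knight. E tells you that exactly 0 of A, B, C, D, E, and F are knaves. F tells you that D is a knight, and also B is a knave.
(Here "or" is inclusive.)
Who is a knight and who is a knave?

A is a knave, B is a knave, C is a knight, D is a knight, E is a knave, and F is a knight.

A is a knave; "F is a knight, and E is a knight" is false, as required.
B (knave): "at least one of the following is true: D is a knave; F is a knave" — false. ✓
C is a knight; "either C is a knight or B is a knave" is True, as required.
D is a knight; "exactly one of B and D is a knight" is True, as required.
E is a knave; "exactly 0 of A, B, C, D, E, and F are knaves" is false, as required.
Since F is a knight, "D is a knight, and also B is a knave" needs to be True, which holds.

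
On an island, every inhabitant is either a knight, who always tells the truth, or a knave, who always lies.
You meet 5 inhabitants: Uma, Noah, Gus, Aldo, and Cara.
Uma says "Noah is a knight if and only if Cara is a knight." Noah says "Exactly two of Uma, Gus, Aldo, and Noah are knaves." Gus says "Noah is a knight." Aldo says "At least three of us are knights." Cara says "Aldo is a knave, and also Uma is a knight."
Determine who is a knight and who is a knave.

Suppose Uma is a knight. Then Uma's statement "Noah is a knight if and only if Cara is a knight" would have to be true. Checking the 16 ways to assign the others, none is consistent with every speaker.
(For instance, with Noah=knight, Gus=knight, Aldo=knave, Cara=knave, Uma's claim "Noah is a knight if and only if Cara is a knight" comes out false where it would need to be true.)
So Uma must be a knave, making "Noah is a knight if and only if Cara is a knight" false. Taking Uma=knave, Noah=knight, Gus=knight, Aldo=knave, Cara=knave, each remaining statement checks out:
  Noah (knight): "exactly two of Uma, Gus, Aldo, and Noah are knaves" — true. ✓
  Gus (knight): "Noah is a knight" — true. ✓
  Aldo (knave): "at least three of us are knights" — false. ✓
  Cara (knave): "Aldo is a knave, and also Uma is a knight" — false. ✓
This is the unique consistent assignment.

Uma is a knave, Noah is a knight, Gus is a knight, Aldo is a knave, and Cara is a knave.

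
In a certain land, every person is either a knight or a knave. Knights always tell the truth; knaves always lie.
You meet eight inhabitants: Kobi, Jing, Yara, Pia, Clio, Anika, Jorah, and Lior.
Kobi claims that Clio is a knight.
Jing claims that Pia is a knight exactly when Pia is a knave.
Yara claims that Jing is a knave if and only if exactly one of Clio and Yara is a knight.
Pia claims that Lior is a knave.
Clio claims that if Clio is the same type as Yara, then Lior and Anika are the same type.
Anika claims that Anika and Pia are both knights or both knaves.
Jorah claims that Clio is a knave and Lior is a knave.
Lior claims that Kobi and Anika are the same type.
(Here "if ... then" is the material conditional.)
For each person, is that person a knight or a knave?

Knights: Pia, Anika, and Jorah. Knaves: Kobi, Jing, Yara, Clio, and Lior.

As a knave, Kobi's statement "Clio is a knight" should be False; it is.
Jing (knave): "Pia is a knight exactly when Pia is a knave" — False. ✓
Yara is a knave; "Jing is a knave if and only if exactly one of Clio and Yara is a knight" is False, as required.
As a knight, Pia's statement "Lior is a knave" should be true; it is.
Clio is a knave; "if Clio is the same type as Yara, then Lior and Anika are the same type" is False, as required.
Anika (knight): "Anika and Pia are both knights or both knaves" — true. ✓
Jorah is a knight, so "Clio is a knave and Lior is a knave" must be true — and it is.
Since Lior is a knave, "Kobi and Anika are the same type" needs to be False, which holds.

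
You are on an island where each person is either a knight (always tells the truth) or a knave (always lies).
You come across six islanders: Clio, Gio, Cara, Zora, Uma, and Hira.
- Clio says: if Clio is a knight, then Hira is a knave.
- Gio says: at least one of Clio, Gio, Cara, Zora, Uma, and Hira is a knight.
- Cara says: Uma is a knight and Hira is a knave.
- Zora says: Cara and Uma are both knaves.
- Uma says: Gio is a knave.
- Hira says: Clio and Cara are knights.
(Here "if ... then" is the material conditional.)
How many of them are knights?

3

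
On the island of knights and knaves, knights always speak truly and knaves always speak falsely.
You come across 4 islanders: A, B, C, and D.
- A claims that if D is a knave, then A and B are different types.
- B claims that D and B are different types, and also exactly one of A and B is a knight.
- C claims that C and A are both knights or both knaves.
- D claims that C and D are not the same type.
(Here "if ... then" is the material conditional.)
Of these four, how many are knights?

1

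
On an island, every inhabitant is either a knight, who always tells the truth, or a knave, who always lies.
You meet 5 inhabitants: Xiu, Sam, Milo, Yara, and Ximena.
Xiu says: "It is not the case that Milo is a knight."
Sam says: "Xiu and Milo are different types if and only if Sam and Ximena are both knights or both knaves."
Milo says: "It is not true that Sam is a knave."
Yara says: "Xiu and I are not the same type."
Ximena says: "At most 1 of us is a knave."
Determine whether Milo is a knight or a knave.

Milo is a knight.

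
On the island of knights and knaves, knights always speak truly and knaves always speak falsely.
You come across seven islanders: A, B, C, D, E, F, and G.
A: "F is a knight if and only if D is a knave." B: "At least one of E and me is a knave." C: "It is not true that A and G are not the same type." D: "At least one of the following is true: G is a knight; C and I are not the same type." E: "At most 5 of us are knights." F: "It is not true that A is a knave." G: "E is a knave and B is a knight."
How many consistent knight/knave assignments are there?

0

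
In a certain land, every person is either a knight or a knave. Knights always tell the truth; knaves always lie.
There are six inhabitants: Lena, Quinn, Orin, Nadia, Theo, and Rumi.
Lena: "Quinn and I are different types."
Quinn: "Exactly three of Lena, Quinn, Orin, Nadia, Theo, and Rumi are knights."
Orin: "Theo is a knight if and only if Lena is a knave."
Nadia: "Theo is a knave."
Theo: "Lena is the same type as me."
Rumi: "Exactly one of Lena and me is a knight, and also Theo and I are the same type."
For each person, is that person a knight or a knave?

Lena is a knight; "Quinn and I are different types" is true, as required.
Since Quinn is a knave, "exactly three of Lena, Quinn, Orin, Nadia, Theo, and Rumi are knights" needs to be False, which holds.
Since Orin is a knave, "Theo is a knight if and only if Lena is a knave" needs to be False, which holds.
As a knave, Nadia's statement "Theo is a knave" should be False; it is.
Since Theo is a knight, "Lena is the same type as me" needs to be true, which holds.
Since Rumi is a knave, "exactly one of Lena and me is a knight, and also Theo and I are the same type" needs to be False, which holds.

Lena is a knight, Quinn is a knave, Orin is a knave, Nadia is a knave, Theo is a knight, and Rumi is a knave.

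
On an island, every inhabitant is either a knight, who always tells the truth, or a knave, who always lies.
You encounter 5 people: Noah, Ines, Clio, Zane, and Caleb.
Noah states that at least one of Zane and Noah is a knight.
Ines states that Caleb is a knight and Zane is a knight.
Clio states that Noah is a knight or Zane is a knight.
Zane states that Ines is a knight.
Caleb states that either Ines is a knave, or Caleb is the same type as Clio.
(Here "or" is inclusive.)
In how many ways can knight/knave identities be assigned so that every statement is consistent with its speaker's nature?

3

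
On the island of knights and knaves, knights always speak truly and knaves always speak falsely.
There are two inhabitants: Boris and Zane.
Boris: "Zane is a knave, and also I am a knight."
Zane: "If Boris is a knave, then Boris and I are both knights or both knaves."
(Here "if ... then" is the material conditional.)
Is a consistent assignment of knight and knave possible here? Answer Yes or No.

No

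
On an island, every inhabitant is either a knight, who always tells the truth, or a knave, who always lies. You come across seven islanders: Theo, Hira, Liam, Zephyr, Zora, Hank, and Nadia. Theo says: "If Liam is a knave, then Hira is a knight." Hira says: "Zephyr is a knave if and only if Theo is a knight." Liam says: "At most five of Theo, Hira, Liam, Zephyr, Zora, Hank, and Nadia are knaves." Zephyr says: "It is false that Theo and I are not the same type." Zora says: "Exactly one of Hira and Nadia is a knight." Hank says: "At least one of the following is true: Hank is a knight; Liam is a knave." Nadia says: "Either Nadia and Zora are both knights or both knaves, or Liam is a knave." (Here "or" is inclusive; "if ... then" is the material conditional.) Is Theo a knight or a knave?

Theo is a knight.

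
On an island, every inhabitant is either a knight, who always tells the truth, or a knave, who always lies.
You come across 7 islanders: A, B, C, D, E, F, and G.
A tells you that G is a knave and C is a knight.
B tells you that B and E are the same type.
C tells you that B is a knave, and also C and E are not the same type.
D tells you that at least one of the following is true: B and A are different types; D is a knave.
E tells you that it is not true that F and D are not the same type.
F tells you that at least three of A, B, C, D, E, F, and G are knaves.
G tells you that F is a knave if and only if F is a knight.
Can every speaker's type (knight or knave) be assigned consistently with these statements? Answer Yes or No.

Yes

One consistent assignment: A=knave, B=knight, C=knave, D=knight, E=knight, F=knight, G=knave.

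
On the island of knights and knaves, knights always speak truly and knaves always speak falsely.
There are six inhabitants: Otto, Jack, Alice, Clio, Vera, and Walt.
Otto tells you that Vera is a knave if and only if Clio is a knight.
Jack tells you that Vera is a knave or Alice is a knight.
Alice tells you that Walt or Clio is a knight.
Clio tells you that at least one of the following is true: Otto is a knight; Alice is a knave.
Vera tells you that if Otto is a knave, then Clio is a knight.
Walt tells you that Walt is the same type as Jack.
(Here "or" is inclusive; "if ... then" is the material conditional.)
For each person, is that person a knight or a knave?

Otto (knave): "Vera is a knave if and only if Clio is a knight" — false. ✓
Jack is a knight; "Vera is a knave or Alice is a knight" is True, as required.
Alice is a knight, and the claim "Walt or Clio is a knight" is indeed True.
Since Clio is a knave, "at least one of the following is true: Otto is a knight; Alice is a knave" needs to be false, which holds.
Vera is a knave; "if Otto is a knave, then Clio is a knight" is false, as required.
Walt (knight): "Walt is the same type as Jack" — True. ✓

Otto is a knave, Jack is a knight, Alice is a knight, Clio is a knave, Vera is a knave, and Walt is a knight.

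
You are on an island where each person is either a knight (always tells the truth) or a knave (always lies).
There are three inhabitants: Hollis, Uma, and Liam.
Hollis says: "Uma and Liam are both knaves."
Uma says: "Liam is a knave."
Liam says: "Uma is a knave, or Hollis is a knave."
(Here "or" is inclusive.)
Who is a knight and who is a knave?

Suppose Hollis is a knight. Then Hollis's statement "Uma and Liam are both knaves" would have to be true. Checking the 4 ways to assign the others, none is consistent with every speaker.
(For instance, with Uma=knave, Liam=knight, Hollis's claim "Uma and Liam are both knaves" comes out false where it would need to be true.)
So Hollis must be a knave, making "Uma and Liam are both knaves" false. Taking Hollis=knave, Uma=knave, Liam=knight, each remaining statement checks out:
  Uma (knave): "Liam is a knave" — false. ✓
  Liam (knight): "Uma is a knave, or Hollis is a knave" — true. ✓
This is the unique consistent assignment.

Hollis is a knave, Uma is a knave, and Liam is a knight.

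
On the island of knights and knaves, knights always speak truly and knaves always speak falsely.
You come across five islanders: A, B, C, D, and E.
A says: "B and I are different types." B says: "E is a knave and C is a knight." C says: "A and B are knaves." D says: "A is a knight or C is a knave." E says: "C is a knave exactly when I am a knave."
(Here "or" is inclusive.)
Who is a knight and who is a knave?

A is a knave, B is a knave, C is a knight, D is a knave, and E is a knight.

Suppose A is a knight. Then A's statement "B and I are different types" would have to be true. Checking the 16 ways to assign the others, none is consistent with every speaker.
(For instance, with B=knave, C=knight, D=knave, E=knight, C's claim "A and B are knaves" comes out false where it would need to be true.)
So A must be a knave, making "B and I are different types" false. Taking A=knave, B=knave, C=knight, D=knave, E=knight, each remaining statement checks out:
  B (knave): "E is a knave and C is a knight" — false. ✓
  C (knight): "A and B are knaves" — true. ✓
  D (knave): "A is a knight or C is a knave" — false. ✓
  E (knight): "C is a knave exactly when I am a knave" — true. ✓
This is the unique consistent assignment.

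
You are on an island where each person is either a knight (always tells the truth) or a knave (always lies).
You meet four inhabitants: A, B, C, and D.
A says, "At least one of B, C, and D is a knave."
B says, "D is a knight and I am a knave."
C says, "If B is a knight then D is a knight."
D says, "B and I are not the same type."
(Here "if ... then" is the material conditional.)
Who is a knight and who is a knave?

Suppose A is a knave. Then A's statement "at least one of B, C, and D is a knave" would have to be false. Checking the 8 ways to assign the others, none is consistent with every speaker.
(For instance, with B=knave, C=knight, D=knave, A's claim "at least one of B, C, and D is a knave" comes out true where it would need to be false.)
So A must be a knight, making "at least one of B, C, and D is a knave" true. Taking A=knight, B=knave, C=knight, D=knave, each remaining statement checks out:
  B (knave): "D is a knight and I am a knave" — false. ✓
  C (knight): "if B is a knight then D is a knight" — true. ✓
  D (knave): "B and I are not the same type" — false. ✓
This is the unique consistent assignment.

A is a knight, B is a knave, C is a knight, and D is a knave.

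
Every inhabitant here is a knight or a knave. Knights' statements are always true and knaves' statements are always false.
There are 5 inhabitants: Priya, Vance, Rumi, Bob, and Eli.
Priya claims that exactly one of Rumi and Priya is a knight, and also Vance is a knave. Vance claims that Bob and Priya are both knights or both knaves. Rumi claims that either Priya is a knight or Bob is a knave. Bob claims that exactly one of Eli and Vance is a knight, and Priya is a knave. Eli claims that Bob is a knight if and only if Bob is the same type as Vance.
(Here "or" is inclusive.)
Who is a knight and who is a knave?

Priya is a knave, Vance is a knight, Rumi is a knight, Bob is a knave, and Eli is a knight.

As a knave, Priya's statement "exactly one of Rumi and Priya is a knight, and also Vance is a knave" should be false; it is.
Vance (knight): "Bob and Priya are both knights or both knaves" — True. ✓
Rumi (knight): "either Priya is a knight or Bob is a knave" — True. ✓
Bob is a knave, so "exactly one of Eli and Vance is a knight, and Priya is a knave" must be false — and it is.
Eli is a knight, and the claim "Bob is a knight if and only if Bob is the same type as Vance" is indeed True.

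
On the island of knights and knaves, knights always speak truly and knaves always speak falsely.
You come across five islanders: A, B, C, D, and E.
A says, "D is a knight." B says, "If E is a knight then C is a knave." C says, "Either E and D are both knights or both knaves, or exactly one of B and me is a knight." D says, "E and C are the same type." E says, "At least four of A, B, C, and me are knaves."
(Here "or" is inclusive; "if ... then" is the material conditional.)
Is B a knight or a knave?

B is a knight.

Consistent assignments: {A=knave, B=knight, C=knight, D=knave, E=knave}
In every consistent assignment, B is a knight.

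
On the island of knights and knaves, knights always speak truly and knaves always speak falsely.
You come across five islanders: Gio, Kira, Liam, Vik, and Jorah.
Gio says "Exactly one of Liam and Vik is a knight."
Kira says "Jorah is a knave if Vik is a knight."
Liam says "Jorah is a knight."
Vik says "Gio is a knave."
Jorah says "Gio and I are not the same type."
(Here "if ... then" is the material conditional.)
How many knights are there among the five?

3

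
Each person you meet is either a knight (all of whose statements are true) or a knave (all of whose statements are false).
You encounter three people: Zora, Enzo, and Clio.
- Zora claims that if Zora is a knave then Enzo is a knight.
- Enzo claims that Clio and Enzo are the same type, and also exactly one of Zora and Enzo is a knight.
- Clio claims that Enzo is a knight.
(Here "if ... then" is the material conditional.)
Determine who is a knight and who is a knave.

Suppose Zora is a knight. Then Zora's statement "if Zora is a knave then Enzo is a knight" would have to be true. Checking the 4 ways to assign the others, none is consistent with every speaker.
(For instance, with Enzo=knave, Clio=knave, Enzo's claim "Clio and Enzo are the same type, and also exactly one of Zora and Enzo is a knight" comes out true where it would need to be false.)
So Zora must be a knave, making "if Zora is a knave then Enzo is a knight" false. Taking Zora=knave, Enzo=knave, Clio=knave, each remaining statement checks out:
  Enzo (knave): "Clio and Enzo are the same type, and also exactly one of Zora and Enzo is a knight" — false. ✓
  Clio (knave): "Enzo is a knight" — false. ✓
This is the unique consistent assignment.

Zora is a knave, Enzo is a knave, and Clio is a knave.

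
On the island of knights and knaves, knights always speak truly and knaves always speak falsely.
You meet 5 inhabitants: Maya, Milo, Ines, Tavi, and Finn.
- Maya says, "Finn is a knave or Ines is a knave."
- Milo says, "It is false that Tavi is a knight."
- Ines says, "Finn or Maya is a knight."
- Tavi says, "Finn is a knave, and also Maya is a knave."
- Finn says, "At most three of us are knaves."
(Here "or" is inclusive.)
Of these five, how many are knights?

The unique consistent assignment is Maya=knave, Milo=knight, Ines=knight, Tavi=knave, Finn=knight.
That has 3 knights.

3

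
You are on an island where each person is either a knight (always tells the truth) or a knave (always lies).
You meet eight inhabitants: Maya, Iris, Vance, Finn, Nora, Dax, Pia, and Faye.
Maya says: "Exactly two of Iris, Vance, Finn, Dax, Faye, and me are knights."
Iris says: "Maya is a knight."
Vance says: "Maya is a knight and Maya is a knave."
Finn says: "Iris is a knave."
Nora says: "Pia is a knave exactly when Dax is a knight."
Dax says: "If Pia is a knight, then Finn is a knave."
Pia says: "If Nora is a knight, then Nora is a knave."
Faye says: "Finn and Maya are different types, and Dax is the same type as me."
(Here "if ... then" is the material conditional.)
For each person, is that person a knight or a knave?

Maya is a knave, and the claim "exactly two of Iris, Vance, Finn, Dax, Faye, and me are knights" is indeed false.
Iris (knave): "Maya is a knight" — false. ✓
Vance is a knave, and the claim "Maya is a knight and Maya is a knave" is indeed false.
Finn is a knight; "Iris is a knave" is True, as required.
As a knight, Nora's statement "Pia is a knave exactly when Dax is a knight" should be True; it is.
Dax (knight): "if Pia is a knight, then Finn is a knave" — True. ✓
Pia is a knave, and the claim "if Nora is a knight, then Nora is a knave" is indeed false.
Faye is a knight, and the claim "Finn and Maya are different types, and Dax is the same type as me" is indeed True.

Maya is a knave, Iris is a knave, Vance is a knave, Finn is a knight, Nora is a knight, Dax is a knight, Pia is a knave, and Faye is a knight.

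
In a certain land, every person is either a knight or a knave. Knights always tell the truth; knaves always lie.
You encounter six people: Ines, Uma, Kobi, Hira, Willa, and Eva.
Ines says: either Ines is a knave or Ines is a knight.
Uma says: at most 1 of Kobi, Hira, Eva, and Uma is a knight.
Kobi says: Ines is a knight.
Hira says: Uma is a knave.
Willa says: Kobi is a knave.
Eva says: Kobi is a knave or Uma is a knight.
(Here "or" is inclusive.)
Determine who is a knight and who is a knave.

Ines is a knight, Uma is a knave, Kobi is a knight, Hira is a knight, Willa is a knave, and Eva is a knave.

Ines (knight): "either Ines is a knave or Ines is a knight" — true. ✓
Since Uma is a knave, "at most 1 of Kobi, Hira, Eva, and Uma is a knight" needs to be False, which holds.
Kobi is a knight, and the claim "Ines is a knight" is indeed true.
Hira is a knight, and the claim "Uma is a knave" is indeed true.
As a knave, Willa's statement "Kobi is a knave" should be False; it is.
Eva is a knave, so "Kobi is a knave or Uma is a knight" must be False — and it is.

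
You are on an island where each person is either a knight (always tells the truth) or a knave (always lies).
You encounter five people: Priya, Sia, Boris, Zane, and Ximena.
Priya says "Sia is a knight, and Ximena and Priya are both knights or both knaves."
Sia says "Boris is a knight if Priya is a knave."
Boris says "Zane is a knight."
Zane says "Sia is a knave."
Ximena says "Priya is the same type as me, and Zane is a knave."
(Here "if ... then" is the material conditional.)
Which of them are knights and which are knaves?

Priya is a knight, Sia is a knight, Boris is a knave, Zane is a knave, and Ximena is a knight.

As a knight, Priya's statement "Sia is a knight, and Ximena and Priya are both knights or both knaves" should be true; it is.
As a knight, Sia's statement "Boris is a knight if Priya is a knave" should be true; it is.
As a knave, Boris's statement "Zane is a knight" should be False; it is.
Zane is a knave, so "Sia is a knave" must be False — and it is.
Ximena (knight): "Priya is the same type as me, and Zane is a knave" — true. ✓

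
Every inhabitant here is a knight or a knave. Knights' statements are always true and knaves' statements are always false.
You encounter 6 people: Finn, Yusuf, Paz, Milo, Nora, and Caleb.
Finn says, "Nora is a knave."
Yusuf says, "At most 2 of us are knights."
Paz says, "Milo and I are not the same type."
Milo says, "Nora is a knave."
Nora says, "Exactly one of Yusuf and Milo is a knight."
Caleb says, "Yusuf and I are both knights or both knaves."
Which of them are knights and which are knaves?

Finn is a knave, Yusuf is a knight, Paz is a knave, Milo is a knave, Nora is a knight, and Caleb is a knave.

Finn is a knave; "Nora is a knave" is False, as required.
Yusuf is a knight; "at most 2 of us are knights" is True, as required.
Paz is a knave; "Milo and I are not the same type" is False, as required.
Since Milo is a knave, "Nora is a knave" needs to be False, which holds.
As a knight, Nora's statement "exactly one of Yusuf and Milo is a knight" should be True; it is.
Caleb is a knave, so "Yusuf and I are both knights or both knaves" must be False — and it is.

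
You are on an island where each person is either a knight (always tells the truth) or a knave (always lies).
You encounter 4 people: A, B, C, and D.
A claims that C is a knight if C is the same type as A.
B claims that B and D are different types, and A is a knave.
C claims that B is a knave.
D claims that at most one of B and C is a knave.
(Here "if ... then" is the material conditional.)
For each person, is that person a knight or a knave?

A is a knight, B is a knave, C is a knight, and D is a knight.

A is a knight, and the claim "C is a knight if C is the same type as A" is indeed true.
B is a knave, so "B and D are different types, and A is a knave" must be false — and it is.
C is a knight, and the claim "B is a knave" is indeed true.
D (knight): "at most one of B and C is a knave" — true. ✓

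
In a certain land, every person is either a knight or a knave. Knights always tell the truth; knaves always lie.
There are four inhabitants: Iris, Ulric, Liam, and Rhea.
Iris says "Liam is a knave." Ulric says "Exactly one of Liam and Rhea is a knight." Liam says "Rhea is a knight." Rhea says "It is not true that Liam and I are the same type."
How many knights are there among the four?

The unique consistent assignment is Iris=knight, Ulric=knave, Liam=knave, Rhea=knave.
That has 1 knight.

1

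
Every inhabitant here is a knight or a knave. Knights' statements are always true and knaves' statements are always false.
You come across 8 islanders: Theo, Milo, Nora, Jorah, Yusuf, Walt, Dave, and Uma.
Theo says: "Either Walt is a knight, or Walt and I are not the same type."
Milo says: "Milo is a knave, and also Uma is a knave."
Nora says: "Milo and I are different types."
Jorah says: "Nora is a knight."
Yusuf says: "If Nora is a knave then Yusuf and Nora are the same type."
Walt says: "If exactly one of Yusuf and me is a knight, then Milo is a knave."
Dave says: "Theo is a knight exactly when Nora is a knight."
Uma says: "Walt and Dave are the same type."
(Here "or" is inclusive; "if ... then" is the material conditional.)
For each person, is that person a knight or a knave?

Knights: Theo, Nora, Jorah, Yusuf, Walt, Dave, and Uma. Knaves: Milo.

Theo is a knight, so "either Walt is a knight, or Walt and I are not the same type" must be True — and it is.
Milo is a knave, and the claim "Milo is a knave, and also Uma is a knave" is indeed False.
Nora is a knight, so "Milo and I are different types" must be True — and it is.
Since Jorah is a knight, "Nora is a knight" needs to be True, which holds.
Since Yusuf is a knight, "if Nora is a knave then Yusuf and Nora are the same type" needs to be True, which holds.
Walt (knight): "if exactly one of Yusuf and me is a knight, then Milo is a knave" — True. ✓
As a knight, Dave's statement "Theo is a knight exactly when Nora is a knight" should be True; it is.
Uma is a knight, and the claim "Walt and Dave are the same type" is indeed True.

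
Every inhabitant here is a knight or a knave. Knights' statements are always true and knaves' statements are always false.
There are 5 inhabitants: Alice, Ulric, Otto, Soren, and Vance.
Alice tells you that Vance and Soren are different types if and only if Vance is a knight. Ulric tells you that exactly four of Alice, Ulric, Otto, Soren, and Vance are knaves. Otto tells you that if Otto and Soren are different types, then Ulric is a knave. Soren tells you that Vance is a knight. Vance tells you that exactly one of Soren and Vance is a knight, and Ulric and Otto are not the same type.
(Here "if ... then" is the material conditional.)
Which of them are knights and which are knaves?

Alice is a knight, Ulric is a knave, Otto is a knight, Soren is a knave, and Vance is a knave.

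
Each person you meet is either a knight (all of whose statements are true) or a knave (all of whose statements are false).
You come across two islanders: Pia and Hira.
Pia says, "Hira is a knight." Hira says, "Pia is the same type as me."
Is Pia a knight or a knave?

Consistent assignments: {Pia=knight, Hira=knight}
In every consistent assignment, Pia is a knight.

Pia is a knight.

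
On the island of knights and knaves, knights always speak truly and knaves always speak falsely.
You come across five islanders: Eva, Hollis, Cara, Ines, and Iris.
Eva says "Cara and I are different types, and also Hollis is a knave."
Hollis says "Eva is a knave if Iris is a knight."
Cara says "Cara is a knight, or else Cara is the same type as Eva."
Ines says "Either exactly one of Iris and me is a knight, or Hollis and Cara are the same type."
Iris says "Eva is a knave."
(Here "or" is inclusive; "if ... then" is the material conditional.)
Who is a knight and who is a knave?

Eva is a knave, Hollis is a knight, Cara is a knight, Ines is a knight, and Iris is a knight.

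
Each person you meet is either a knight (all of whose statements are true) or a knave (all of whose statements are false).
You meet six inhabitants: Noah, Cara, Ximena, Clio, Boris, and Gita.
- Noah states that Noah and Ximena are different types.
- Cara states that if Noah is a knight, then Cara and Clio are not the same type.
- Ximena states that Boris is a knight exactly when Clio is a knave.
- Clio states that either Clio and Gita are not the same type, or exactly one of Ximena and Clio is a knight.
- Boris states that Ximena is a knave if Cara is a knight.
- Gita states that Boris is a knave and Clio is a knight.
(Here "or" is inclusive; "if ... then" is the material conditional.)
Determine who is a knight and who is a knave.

Noah is a knave, Cara is a knight, Ximena is a knave, Clio is a knight, Boris is a knight, and Gita is a knave.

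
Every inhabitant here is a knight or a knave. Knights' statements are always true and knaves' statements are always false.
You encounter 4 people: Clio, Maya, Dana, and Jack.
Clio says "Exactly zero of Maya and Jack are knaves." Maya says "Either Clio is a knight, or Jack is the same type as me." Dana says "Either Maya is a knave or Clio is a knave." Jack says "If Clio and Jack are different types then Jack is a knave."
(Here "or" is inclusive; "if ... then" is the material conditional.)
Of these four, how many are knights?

3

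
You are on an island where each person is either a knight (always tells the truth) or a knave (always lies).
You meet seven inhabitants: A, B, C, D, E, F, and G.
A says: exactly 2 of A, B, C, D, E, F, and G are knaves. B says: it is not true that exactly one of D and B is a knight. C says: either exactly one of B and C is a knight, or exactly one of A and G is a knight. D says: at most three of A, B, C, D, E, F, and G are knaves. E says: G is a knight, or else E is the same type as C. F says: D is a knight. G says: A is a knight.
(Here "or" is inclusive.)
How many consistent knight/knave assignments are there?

2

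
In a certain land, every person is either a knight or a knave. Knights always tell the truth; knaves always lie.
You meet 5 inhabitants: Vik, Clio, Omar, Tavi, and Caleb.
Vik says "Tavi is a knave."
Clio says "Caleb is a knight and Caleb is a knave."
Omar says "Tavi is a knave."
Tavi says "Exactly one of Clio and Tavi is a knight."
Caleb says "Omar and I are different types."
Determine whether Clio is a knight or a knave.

Clio is a knave.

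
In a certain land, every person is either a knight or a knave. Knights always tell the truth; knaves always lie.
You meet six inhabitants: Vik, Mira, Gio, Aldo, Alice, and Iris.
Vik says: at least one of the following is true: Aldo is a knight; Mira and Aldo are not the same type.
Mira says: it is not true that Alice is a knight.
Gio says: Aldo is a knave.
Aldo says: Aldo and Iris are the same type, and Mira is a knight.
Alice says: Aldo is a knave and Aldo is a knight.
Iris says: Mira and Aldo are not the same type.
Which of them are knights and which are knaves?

Vik is a knight, Mira is a knight, Gio is a knight, Aldo is a knave, Alice is a knave, and Iris is a knight.

Vik is a knight, and the claim "at least one of the following is true: Aldo is a knight; Mira and Aldo are not the same type" is indeed true.
Since Mira is a knight, "it is not true that Alice is a knight" needs to be true, which holds.
Gio (knight): "Aldo is a knave" — true. ✓
As a knave, Aldo's statement "Aldo and Iris are the same type, and Mira is a knight" should be false; it is.
Alice is a knave, and the claim "Aldo is a knave and Aldo is a knight" is indeed false.
Iris is a knight, and the claim "Mira and Aldo are not the same type" is indeed true.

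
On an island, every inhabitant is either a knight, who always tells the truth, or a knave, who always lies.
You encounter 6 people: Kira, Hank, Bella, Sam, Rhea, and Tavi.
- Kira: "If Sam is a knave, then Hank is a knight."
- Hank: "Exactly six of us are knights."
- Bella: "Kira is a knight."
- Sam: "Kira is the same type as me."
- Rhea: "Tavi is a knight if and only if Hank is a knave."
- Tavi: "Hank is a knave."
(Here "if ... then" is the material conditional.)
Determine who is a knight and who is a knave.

Kira is a knight, Hank is a knave, Bella is a knight, Sam is a knight, Rhea is a knight, and Tavi is a knight.

Kira is a knight; "if Sam is a knave, then Hank is a knight" is true, as required.
Hank is a knave, so "exactly six of us are knights" must be False — and it is.
Bella (knight): "Kira is a knight" — true. ✓
Since Sam is a knight, "Kira is the same type as me" needs to be true, which holds.
Rhea (knight): "Tavi is a knight if and only if Hank is a knave" — true. ✓
Tavi (knight): "Hank is a knave" — true. ✓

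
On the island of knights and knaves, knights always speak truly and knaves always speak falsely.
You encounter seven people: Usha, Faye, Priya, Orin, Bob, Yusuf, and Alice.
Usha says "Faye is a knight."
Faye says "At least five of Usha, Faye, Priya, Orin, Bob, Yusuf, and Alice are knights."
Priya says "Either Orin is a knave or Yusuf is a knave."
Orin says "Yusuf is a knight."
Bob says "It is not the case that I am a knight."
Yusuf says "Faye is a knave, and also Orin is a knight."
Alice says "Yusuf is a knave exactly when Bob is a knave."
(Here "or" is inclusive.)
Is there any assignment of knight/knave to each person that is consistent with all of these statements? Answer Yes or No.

Checking all 128 assignments, each has at least one speaker whose statement's truth value contradicts their type.

No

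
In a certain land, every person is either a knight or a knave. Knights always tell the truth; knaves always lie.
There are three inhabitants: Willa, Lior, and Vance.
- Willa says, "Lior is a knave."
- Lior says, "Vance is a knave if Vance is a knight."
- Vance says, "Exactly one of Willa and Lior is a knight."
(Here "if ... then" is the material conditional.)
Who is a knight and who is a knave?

Since Willa is a knight, "Lior is a knave" needs to be true, which holds.
Since Lior is a knave, "Vance is a knave if Vance is a knight" needs to be false, which holds.
Vance is a knight, and the claim "exactly one of Willa and Lior is a knight" is indeed true.

Willa is a knight, Lior is a knave, and Vance is a knight.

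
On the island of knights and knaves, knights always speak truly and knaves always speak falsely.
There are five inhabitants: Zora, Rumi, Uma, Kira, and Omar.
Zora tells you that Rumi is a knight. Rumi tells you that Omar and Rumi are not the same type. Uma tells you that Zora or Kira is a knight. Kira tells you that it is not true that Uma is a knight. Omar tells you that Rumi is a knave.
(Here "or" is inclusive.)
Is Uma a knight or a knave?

Uma is a knight.

Consistent assignments: {Zora=knight, Rumi=knight, Uma=knight, Kira=knave, Omar=knave}
In every consistent assignment, Uma is a knight.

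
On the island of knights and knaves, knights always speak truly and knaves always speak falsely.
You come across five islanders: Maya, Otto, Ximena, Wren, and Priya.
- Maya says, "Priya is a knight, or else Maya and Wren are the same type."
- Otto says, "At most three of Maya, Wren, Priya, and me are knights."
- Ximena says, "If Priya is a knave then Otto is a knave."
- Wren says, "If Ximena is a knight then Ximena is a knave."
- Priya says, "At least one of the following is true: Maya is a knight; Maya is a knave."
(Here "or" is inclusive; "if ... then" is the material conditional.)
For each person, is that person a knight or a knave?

Maya is a knight, Otto is a knight, Ximena is a knight, Wren is a knave, and Priya is a knight.

Maya is a knight; "Priya is a knight, or else Maya and Wren are the same type" is True, as required.
Since Otto is a knight, "at most three of Maya, Wren, Priya, and me are knights" needs to be True, which holds.
Ximena is a knight; "if Priya is a knave then Otto is a knave" is True, as required.
Wren is a knave, so "if Ximena is a knight then Ximena is a knave" must be false — and it is.
Priya is a knight; "at least one of the following is true: Maya is a knight; Maya is a knave" is True, as required.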